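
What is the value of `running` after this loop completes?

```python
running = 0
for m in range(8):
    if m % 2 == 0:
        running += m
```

Sum of even numbers 0 to 7
`running` takes the values: 0 → 2 → 6 → 12

Answer: 12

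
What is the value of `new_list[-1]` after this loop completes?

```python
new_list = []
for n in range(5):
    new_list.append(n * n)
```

Last element of squares 0 to 4
`new_list` takes the values: [] → [0] → [0, 1] → [0, 1, 4] → [0, 1, 4, 9] → [0, 1, 4, 9, 16]
So `new_list[-1]` = 16

Answer: 16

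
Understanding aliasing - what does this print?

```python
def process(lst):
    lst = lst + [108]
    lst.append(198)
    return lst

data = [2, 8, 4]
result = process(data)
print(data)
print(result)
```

Key concept: rebinding parameter vs mutation.
Step by step:
`data = [2, 8, 4]` → data = [2, 8, 4]
`result = process(data)` → result = [2, 8, 4, 108, 198]
`print(data)` → prints [2, 8, 4]
`print(result)` → prints [2, 8, 4, 108, 198]

Answer:
[2, 8, 4]
[2, 8, 4, 108, 198]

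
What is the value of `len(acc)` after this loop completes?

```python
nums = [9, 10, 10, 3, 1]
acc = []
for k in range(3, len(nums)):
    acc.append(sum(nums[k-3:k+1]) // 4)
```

Number of 4-element averages
`acc` takes the values: [] → [8] → [8, 6]
So `len(acc)` = 2

Answer: 2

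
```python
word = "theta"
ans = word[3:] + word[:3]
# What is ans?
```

Trace:
`word = "theta"` → word = 'theta'
`ans = word[3:] + word[:3]` → ans = 'tathe'
So ans = 'tathe'

Answer: 'tathe'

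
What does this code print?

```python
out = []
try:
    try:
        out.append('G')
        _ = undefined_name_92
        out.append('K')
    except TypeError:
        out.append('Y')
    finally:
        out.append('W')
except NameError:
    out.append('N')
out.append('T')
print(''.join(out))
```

Execution trace: 'G' (inner try body) → 'W' (inner finally) → 'N' (outer except NameError) → 'T' (after the try/except). Output: GWNT

Answer: GWNT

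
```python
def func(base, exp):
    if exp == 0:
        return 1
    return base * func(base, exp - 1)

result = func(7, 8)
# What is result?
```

func(7, 8) = 7 * 7 * 7 * 7 * 7 * 7 * 7 * 7 = 5764801

Answer: 5764801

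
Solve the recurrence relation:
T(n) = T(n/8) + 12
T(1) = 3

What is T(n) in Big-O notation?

Each step divides n by 8 and adds 12. After log_8(n) steps we reach T(1)=3. So T(n) = 12·log_8(n) + 3 = O(log n).

Answer: O(log n)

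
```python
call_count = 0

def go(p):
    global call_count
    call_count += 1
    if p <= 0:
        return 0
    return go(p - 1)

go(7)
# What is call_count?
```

Linear recursion stepping by 1: 8 calls from p=7 down to ≤0.

Answer: 8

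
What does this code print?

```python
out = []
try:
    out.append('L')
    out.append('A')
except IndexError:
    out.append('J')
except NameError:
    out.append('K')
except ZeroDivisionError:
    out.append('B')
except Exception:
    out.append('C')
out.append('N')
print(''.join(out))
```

Execution trace: 'L' (try body) → 'A' (try body, no exception) → 'N' (after the try/except). Output: LAN

Answer: LAN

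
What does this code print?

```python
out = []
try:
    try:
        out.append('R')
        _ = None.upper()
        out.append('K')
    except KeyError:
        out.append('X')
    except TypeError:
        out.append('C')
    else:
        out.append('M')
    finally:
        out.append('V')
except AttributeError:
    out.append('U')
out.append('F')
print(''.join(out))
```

Execution trace: 'R' (try body) → 'V' (finally) → 'U' (outer except AttributeError) → 'F' (after the try/except). Output: RVUF

Answer: RVUF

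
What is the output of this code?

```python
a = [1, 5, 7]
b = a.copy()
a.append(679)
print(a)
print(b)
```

Key concept: list.copy() creates independent copy.
Step by step:
`a = [1, 5, 7]` → a = [1, 5, 7]
`b = a.copy()` → b = [1, 5, 7]
`a.append(679)` → a = [1, 5, 7, 679]
`print(a)` → prints [1, 5, 7, 679]
`print(b)` → prints [1, 5, 7]

Answer:
[1, 5, 7, 679]
[1, 5, 7]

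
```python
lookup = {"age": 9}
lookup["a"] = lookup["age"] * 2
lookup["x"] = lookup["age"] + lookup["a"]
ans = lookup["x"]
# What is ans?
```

Trace:
`lookup = {"age": 9}` → lookup = {'age': 9}
`lookup["a"] = lookup["age"] * 2` → lookup = {'age': 9, 'a': 18}
`lookup["x"] = lookup["age"] + lookup["a"]` → lookup = {'age': 9, 'a': 18, 'x': 27}
`ans = lookup["x"]` → ans = 27
So ans = 27

Answer: 27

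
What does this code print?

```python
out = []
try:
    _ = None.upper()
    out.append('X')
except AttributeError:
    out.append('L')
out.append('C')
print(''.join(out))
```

Execution trace: 'L' (except AttributeError) → 'C' (after the try/except). Output: LC

Answer: LC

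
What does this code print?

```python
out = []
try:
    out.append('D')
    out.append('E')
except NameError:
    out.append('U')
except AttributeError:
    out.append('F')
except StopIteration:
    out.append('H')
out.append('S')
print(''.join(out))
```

Execution trace: 'D' (try body) → 'E' (try body, no exception) → 'S' (after the try/except). Output: DES

Answer: DES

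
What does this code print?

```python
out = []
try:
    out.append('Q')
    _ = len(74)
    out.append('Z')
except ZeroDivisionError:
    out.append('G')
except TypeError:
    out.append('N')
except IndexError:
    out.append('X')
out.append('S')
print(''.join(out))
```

Execution trace: 'Q' (try body) → 'N' (except TypeError) → 'S' (after the try/except). Output: QNS

Answer: QNS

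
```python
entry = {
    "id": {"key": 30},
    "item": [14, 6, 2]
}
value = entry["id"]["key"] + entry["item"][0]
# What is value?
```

Trace:
`entry = { ...` → entry = {'id': {'key': 30}, 'item': [14, 6, 2]}
`value = entry["id"]["key"] + entry["item"][0]` → value = 44
So value = 44

Answer: 44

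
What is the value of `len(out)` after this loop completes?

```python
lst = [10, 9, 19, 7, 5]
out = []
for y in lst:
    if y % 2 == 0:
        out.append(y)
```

Count even numbers in [10, 9, 19, 7, 5]
`out` takes the values: [] → [10]
So `len(out)` = 1

Answer: 1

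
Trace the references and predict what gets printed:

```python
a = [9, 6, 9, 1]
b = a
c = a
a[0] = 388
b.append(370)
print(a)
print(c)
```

Key concept: multiple aliases.
Step by step:
`a = [9, 6, 9, 1]` → a = [9, 6, 9, 1]
`b = a` → b = [9, 6, 9, 1] (same object as a)
`c = a` → c = [9, 6, 9, 1] (same object as a, b)
`a[0] = 388` → a = [388, 6, 9, 1] (same object as b, c); b = [388, 6, 9, 1] (same object as a, c); c = [388, 6, 9, 1] (same object as a, b)
`b.append(370)` → a = [388, 6, 9, 1, 370] (same object as b, c); b = [388, 6, 9, 1, 370] (same object as a, c); c = [388, 6, 9, 1, 370] (same object as a, b)
`print(a)` → prints [388, 6, 9, 1, 370]
`print(c)` → prints [388, 6, 9, 1, 370]

Answer:
[388, 6, 9, 1, 370]
[388, 6, 9, 1, 370]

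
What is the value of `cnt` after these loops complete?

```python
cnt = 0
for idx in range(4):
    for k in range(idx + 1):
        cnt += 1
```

Triangle: 1 + 2 + ... + 4
`cnt` takes the values: 0 → 1 → 2 → 3 → 4 → 5 → 6 → 7 → 8 → 9 → 10

Answer: 10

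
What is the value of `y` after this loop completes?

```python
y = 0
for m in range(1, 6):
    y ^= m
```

XOR of 1 to 5
`y` takes the values: 0 → 1 → 3 → 0 → 4 → 1

Answer: 1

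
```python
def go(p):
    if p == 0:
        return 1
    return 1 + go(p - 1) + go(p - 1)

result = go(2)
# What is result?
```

go(p) = 1 + 2·go(p-1), go(0)=1. Closed form: (1+1)·2^2 - 1 = 7.

Answer: 7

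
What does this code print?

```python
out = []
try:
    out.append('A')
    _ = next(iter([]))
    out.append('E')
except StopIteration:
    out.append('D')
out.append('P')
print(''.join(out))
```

Execution trace: 'A' (try body) → 'D' (except StopIteration) → 'P' (after the try/except). Output: ADP

Answer: ADP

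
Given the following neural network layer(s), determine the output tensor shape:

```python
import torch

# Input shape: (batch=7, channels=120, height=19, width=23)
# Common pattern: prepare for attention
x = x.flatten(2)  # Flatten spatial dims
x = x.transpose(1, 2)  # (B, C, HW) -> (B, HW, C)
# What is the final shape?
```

Input: (7, 120, 19, 23) -> after flatten(2): (7, 120, 437) -> Output: (7, 437, 120)

Answer: (7, 437, 120)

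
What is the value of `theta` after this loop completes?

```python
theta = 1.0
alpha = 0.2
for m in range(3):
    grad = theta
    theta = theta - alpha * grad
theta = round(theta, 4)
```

Gradient descent: w = 1.0 * (1 - 0.2)^3
`theta` takes the values: 1.0 → 0.8 → 0.64 → 0.512

Answer: 0.512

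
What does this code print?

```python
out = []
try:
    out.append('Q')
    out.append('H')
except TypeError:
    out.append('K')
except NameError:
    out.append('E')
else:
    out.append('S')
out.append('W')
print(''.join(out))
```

Execution trace: 'Q' (try body) → 'H' (try body, no exception) → 'S' (else) → 'W' (after the try/except). Output: QHSW

Answer: QHSW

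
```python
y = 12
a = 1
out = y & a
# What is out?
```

Trace:
`y = 12` → y = 12
`a = 1` → a = 1
`out = y & a` → out = 0
So out = 0

Answer: 0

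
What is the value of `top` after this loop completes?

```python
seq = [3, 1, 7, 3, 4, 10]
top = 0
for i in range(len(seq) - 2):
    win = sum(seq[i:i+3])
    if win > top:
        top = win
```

Max sum of 3-element window in [3, 1, 7, 3, 4, 10]
`top` takes the values: 0 → 11 → 14 → 17

Answer: 17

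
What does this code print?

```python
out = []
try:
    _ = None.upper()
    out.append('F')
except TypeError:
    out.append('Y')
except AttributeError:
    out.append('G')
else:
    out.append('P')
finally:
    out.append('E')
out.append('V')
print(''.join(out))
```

Execution trace: 'G' (except AttributeError) → 'E' (finally) → 'V' (after the try/except). Output: GEV

Answer: GEV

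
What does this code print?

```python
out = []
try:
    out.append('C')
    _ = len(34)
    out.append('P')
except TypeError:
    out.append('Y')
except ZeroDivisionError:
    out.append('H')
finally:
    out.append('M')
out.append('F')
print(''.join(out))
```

Execution trace: 'C' (try body) → 'Y' (except TypeError) → 'M' (finally) → 'F' (after the try/except). Output: CYMF

Answer: CYMF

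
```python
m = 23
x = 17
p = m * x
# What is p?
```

Trace:
`m = 23` → m = 23
`x = 17` → x = 17
`p = m * x` → p = 391
So p = 391

Answer: 391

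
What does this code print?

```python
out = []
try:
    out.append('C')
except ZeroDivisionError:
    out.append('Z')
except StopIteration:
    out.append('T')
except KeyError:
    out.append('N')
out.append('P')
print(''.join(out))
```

Execution trace: 'C' (try body, no exception) → 'P' (after the try/except). Output: CP

Answer: CP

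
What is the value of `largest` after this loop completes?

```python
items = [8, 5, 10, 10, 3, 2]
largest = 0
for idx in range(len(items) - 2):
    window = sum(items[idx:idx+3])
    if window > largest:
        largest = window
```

Max sum of 3-element window in [8, 5, 10, 10, 3, 2]
`largest` takes the values: 0 → 23 → 25

Answer: 25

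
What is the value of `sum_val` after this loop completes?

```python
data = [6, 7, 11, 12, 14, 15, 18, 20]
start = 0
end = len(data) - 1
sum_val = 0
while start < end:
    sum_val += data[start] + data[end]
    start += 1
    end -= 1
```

Sum of pairs from ends
`sum_val` takes the values: 0 → 26 → 51 → 77 → 103

Answer: 103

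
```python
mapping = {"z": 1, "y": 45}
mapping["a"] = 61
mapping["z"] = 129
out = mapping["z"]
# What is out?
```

Trace:
`mapping = {"z": 1, "y": 45}` → mapping = {'z': 1, 'y': 45}
`mapping["a"] = 61` → mapping = {'z': 1, 'y': 45, 'a': 61}
`mapping["z"] = 129` → mapping = {'z': 129, 'y': 45, 'a': 61}
`out = mapping["z"]` → out = 129
So out = 129

Answer: 129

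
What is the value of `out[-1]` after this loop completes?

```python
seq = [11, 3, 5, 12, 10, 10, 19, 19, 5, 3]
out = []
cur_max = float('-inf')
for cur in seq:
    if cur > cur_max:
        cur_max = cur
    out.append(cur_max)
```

Running max ends at 19
`out` takes the values: [] → [11] → [11, 11] → [11, 11, 11] → [11, 11, 11, 12] → [11, 11, 11, 12, 12] → [11, 11, 11, 12, 12, 12] → [11, 11, 11, 12, 12, 12, 19] → [11, 11, 11, 12, 12, 12, 19, 19] → [11, 11, 11, 12, 12, 12, 19, 19, 19] → [11, 11, 11, 12, 12, 12, 19, 19, 19, 19]
So `out[-1]` = 19

Answer: 19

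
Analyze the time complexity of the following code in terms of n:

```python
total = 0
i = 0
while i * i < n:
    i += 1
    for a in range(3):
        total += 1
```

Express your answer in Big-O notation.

Each loop level contributes: √n × 1. Multiplying the contributions gives O(√n).

Answer: O(√n)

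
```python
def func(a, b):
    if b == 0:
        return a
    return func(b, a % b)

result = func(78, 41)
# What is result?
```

func(78, 41) -> func(41, 37) -> func(37, 4) -> func(4, 1) -> func(1, 0) -> 1

Answer: 1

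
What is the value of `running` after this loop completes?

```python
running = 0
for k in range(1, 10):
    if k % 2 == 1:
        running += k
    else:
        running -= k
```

Add odd, subtract even
`running` takes the values: 0 → 1 → -1 → 2 → -2 → 3 → -3 → 4 → -4 → 5

Answer: 5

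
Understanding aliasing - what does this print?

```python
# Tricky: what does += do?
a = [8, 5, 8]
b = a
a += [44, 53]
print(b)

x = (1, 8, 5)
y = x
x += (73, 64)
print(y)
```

Key concept: += behavior differs for mutable vs immutable.
Step by step:
`a = [8, 5, 8]` → a = [8, 5, 8]
`b = a` → b = [8, 5, 8] (same object as a)
`a += [44, 53]` → a = [8, 5, 8, 44, 53] (same object as b); b = [8, 5, 8, 44, 53] (same object as a)
`print(b)` → prints [8, 5, 8, 44, 53]
`x = (1, 8, 5)` → x = (1, 8, 5)
`y = x` → y = (1, 8, 5)
`x += (73, 64)` → x = (1, 8, 5, 73, 64)
`print(y)` → prints (1, 8, 5)

Answer:
[8, 5, 8, 44, 53]
(1, 8, 5)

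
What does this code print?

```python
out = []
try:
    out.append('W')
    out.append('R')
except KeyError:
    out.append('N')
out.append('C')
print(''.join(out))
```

Execution trace: 'W' (try body) → 'R' (try body, no exception) → 'C' (after the try/except). Output: WRC

Answer: WRC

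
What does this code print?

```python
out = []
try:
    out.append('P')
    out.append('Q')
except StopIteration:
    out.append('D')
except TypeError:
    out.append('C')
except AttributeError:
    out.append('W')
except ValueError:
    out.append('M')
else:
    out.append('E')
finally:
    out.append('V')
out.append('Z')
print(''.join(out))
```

Execution trace: 'P' (try body) → 'Q' (try body, no exception) → 'E' (else) → 'V' (finally) → 'Z' (after the try/except). Output: PQEVZ

Answer: PQEVZ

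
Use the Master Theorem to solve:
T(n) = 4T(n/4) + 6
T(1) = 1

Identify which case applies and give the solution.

a=4, b=4, f(n)=6. log_4(4) = 1. Since c=0 < 1, Case 1 applies: T(n) = Θ(n^log_b(a)) = O(n).

Answer: O(n) - Case 1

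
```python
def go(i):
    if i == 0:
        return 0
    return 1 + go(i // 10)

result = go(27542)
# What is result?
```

Count of digits of 27542: 5

Answer: 5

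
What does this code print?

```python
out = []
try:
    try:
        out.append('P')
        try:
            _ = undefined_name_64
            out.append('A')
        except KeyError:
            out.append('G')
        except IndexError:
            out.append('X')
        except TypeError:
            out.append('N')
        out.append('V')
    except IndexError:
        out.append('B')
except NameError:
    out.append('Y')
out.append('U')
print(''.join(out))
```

Execution trace: 'P' (try body) → 'Y' (outer except NameError) → 'U' (after the try/except). Output: PYU

Answer: PYU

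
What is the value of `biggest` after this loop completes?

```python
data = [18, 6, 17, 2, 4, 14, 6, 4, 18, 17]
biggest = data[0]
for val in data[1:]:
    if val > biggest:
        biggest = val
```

Maximum of [18, 6, 17, 2, 4, 14, 6, 4, 18, 17]
`biggest` takes the values: 18

Answer: 18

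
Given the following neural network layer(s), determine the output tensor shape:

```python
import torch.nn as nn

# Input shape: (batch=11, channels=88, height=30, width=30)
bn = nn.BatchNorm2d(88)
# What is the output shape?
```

Input: (11, 88, 30, 30) -> Output: (11, 88, 30, 30)

Answer: (11, 88, 30, 30)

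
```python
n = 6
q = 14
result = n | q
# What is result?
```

Trace:
`n = 6` → n = 6
`q = 14` → q = 14
`result = n | q` → result = 14
So result = 14

Answer: 14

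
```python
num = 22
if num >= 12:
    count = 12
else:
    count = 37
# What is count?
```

Trace:
`num = 22` → num = 22
`if num >= 12: ...` → num >= 12 is True → count = 12
So count = 12

Answer: 12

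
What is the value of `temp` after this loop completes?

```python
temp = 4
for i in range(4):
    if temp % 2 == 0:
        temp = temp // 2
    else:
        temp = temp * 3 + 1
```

Collatz-style transformation from 4
`temp` takes the values: 4 → 2 → 1 → 4 → 2

Answer: 2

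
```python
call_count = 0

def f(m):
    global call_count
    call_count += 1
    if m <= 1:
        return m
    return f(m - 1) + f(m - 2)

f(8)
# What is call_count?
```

Calls(m) = 1 + Calls(m-1) + Calls(m-2); Calls(0)=Calls(1)=1. For m=8 this gives 67.

Answer: 67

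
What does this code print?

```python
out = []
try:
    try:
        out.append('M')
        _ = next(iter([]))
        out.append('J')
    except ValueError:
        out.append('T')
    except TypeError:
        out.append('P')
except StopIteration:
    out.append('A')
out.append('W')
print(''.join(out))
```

Execution trace: 'M' (try body) → 'A' (outer except StopIteration) → 'W' (after the try/except). Output: MAW

Answer: MAW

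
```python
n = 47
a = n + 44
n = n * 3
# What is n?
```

Trace:
`n = 47` → n = 47
`a = n + 44` → a = 91
`n = n * 3` → n = 141
So n = 141

Answer: 141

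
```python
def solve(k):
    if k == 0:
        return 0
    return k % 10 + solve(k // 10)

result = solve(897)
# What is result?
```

Sum of digits of 897: 7 + 9 + 8 = 24

Answer: 24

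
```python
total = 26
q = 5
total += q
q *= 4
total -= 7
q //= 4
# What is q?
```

Trace:
`total = 26` → total = 26
`q = 5` → q = 5
`total += q` → total = 31
`q *= 4` → q = 20
`total -= 7` → total = 24
`q //= 4` → q = 5
So q = 5

Answer: 5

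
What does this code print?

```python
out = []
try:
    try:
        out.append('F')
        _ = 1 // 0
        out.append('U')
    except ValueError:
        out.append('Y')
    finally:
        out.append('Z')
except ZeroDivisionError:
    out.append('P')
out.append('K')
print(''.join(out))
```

Execution trace: 'F' (try body) → 'Z' (finally) → 'P' (outer except ZeroDivisionError) → 'K' (after the try/except). Output: FZPK

Answer: FZPK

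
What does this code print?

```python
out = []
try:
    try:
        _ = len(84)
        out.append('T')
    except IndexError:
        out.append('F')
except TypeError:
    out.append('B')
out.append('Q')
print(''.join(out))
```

Execution trace: 'B' (outer except TypeError) → 'Q' (after the try/except). Output: BQ

Answer: BQ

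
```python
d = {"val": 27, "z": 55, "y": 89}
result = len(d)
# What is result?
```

Trace:
`d = {"val": 27, "z": 55, "y": 89}` → d = {'val': 27, 'z': 55, 'y': 89}
`result = len(d)` → result = 3
So result = 3

Answer: 3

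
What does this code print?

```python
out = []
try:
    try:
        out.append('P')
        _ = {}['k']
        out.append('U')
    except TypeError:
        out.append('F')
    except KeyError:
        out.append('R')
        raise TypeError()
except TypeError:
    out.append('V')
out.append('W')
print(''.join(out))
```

Execution trace: 'P' (try body) → 'R' (except KeyError) → 'V' (outer except TypeError) → 'W' (after the try/except). Output: PRVW

Answer: PRVW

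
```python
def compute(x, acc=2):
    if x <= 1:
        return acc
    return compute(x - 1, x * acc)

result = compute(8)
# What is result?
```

Accumulator trace (n, acc): (8, 2) -> (7, 16) -> (6, 112) -> (5, 672) -> (4, 3360) -> (3, 13440) -> (2, 40320) -> (1, 80640) -> return 80640

Answer: 80640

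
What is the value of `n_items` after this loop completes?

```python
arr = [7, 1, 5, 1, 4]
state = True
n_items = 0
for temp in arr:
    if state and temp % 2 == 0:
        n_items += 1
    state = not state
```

Count even values at even positions
`n_items` takes the values: 0 → 1

Answer: 1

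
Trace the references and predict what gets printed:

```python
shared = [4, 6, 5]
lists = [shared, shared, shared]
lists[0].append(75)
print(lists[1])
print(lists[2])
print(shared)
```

Key concept: list of same reference.
Step by step:
`shared = [4, 6, 5]` → shared = [4, 6, 5]
`lists = [shared, shared, shared]` → lists = [[4, 6, 5], [4, 6, 5], [4, 6, 5]]
`lists[0].append(75)` → shared = [4, 6, 5, 75]; lists = [[4, 6, 5, 75], [4, 6, 5, 75], [4, 6, 5, 75]]
`print(lists[1])` → prints [4, 6, 5, 75]
`print(lists[2])` → prints [4, 6, 5, 75]
`print(shared)` → prints [4, 6, 5, 75]

Answer:
[4, 6, 5, 75]
[4, 6, 5, 75]
[4, 6, 5, 75]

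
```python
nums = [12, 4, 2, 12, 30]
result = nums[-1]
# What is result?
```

Trace:
`nums = [12, 4, 2, 12, 30]` → nums = [12, 4, 2, 12, 30]
`result = nums[-1]` → result = 30
So result = 30

Answer: 30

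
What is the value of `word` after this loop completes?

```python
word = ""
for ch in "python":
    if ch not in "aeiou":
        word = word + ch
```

Remove vowels from 'python'
`word` takes the values: "" → "p" → "py" → "pyt" → "pyth" → "pythn"

Answer: "pythn"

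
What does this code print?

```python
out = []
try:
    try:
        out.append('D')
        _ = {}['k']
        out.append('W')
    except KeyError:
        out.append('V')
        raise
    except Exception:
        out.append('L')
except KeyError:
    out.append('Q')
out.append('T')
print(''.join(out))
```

Execution trace: 'D' (inner try body) → 'V' (inner except KeyError) → 'Q' (outer except KeyError) → 'T' (after the try/except). Output: DVQT

Answer: DVQT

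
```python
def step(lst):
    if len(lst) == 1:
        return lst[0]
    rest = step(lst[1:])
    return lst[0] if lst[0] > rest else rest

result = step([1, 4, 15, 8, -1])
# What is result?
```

Recursive max over [1, 4, 15, 8, -1] = 15

Answer: 15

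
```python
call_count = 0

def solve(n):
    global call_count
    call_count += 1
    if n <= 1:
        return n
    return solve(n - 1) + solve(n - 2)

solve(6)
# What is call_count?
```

Calls(n) = 1 + Calls(n-1) + Calls(n-2); Calls(0)=Calls(1)=1. For n=6 this gives 25.

Answer: 25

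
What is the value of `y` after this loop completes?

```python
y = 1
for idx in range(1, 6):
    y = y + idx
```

Start at 1, add 1 through 5
`y` takes the values: 1 → 2 → 4 → 7 → 11 → 16

Answer: 16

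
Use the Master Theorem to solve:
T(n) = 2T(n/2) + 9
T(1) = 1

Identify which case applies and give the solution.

a=2, b=2, f(n)=9. log_2(2) = 1. Since c=0 < 1, Case 1 applies: T(n) = Θ(n^log_b(a)) = O(n).

Answer: O(n) - Case 1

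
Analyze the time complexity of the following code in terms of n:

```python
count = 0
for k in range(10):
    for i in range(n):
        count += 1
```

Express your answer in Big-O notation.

Each loop level contributes: 1 × n. Multiplying the contributions gives O(n).

Answer: O(n)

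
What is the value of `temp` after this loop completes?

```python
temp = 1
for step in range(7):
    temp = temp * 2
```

Multiply by 2, 7 times: 1 * 2^7 = 128
`temp` takes the values: 1 → 2 → 4 → 8 → 16 → 32 → 64 → 128

Answer: 128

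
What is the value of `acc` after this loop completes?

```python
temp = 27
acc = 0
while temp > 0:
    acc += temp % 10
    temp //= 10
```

Sum digits of 27
`acc` takes the values: 0 → 7 → 9

Answer: 9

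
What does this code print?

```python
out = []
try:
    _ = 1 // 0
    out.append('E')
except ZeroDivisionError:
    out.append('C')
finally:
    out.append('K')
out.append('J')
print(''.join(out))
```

Execution trace: 'C' (except ZeroDivisionError) → 'K' (finally) → 'J' (after the try/except). Output: CKJ

Answer: CKJ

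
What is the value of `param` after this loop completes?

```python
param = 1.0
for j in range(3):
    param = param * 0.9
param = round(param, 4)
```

Exponential decay: 1.0 * 0.9^3
`param` takes the values: 1.0 → 0.9 → 0.81 → 0.729

Answer: 0.729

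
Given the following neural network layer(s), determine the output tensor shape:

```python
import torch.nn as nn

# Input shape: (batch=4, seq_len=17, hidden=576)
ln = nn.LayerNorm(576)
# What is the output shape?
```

Input: (4, 17, 576) -> Output: (4, 17, 576)

Answer: (4, 17, 576)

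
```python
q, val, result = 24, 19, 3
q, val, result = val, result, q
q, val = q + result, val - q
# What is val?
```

Trace:
`q, val, result = 24, 19, 3` → q = 24; val = 19; result = 3
`q, val, result = val, result, q` → q = 19; val = 3; result = 24
`q, val = q + result, val - q` → q = 43; val = -16
So val = -16

Answer: -16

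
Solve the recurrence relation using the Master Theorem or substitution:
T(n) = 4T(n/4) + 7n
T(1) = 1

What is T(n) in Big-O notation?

By Master Theorem: a=4, b=4, f(n)=7n. Since log_4(4) = 1 and f(n) = Θ(n^1), Case 2 applies. T(n) = O(n log n).

Answer: O(n log n)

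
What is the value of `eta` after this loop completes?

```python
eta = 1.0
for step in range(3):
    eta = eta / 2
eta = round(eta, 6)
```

Halving LR 3 times: 1 / 2^3
`eta` takes the values: 1.0 → 0.5 → 0.25 → 0.125

Answer: 0.125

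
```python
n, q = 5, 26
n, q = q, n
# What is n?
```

Trace:
`n, q = 5, 26` → n = 5; q = 26
`n, q = q, n` → n = 26; q = 5
So n = 26

Answer: 26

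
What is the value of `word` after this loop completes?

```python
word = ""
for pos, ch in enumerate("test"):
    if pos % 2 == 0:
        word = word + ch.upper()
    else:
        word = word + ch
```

Uppercase even positions in 'test'
`word` takes the values: "" → "T" → "Te" → "TeS" → "TeSt"

Answer: "TeSt"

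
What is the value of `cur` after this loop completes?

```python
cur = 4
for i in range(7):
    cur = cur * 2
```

Multiply by 2, 7 times: 4 * 2^7 = 512
`cur` takes the values: 4 → 8 → 16 → 32 → 64 → 128 → 256 → 512

Answer: 512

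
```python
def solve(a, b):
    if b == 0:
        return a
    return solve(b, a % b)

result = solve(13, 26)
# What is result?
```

solve(13, 26) -> solve(26, 13) -> solve(13, 0) -> 13

Answer: 13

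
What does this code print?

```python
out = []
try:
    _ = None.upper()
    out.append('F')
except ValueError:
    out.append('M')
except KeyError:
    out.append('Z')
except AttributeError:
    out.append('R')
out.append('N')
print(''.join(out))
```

Execution trace: 'R' (except AttributeError) → 'N' (after the try/except). Output: RN

Answer: RN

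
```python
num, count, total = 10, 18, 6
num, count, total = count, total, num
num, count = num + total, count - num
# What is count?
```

Trace:
`num, count, total = 10, 18, 6` → num = 10; count = 18; total = 6
`num, count, total = count, total, num` → num = 18; count = 6; total = 10
`num, count = num + total, count - num` → num = 28; count = -12
So count = -12

Answer: -12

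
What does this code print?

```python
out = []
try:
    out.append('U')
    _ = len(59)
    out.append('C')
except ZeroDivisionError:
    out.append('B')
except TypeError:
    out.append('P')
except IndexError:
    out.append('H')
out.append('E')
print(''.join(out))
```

Execution trace: 'U' (try body) → 'P' (except TypeError) → 'E' (after the try/except). Output: UPE

Answer: UPE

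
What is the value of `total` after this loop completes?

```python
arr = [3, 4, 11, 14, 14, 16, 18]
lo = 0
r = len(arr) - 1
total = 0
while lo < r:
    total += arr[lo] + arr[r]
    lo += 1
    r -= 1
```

Sum of pairs from ends
`total` takes the values: 0 → 21 → 41 → 66

Answer: 66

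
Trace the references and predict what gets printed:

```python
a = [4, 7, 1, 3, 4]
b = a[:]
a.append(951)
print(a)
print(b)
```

Key concept: slice [:] creates copy.
Step by step:
`a = [4, 7, 1, 3, 4]` → a = [4, 7, 1, 3, 4]
`b = a[:]` → b = [4, 7, 1, 3, 4]
`a.append(951)` → a = [4, 7, 1, 3, 4, 951]
`print(a)` → prints [4, 7, 1, 3, 4, 951]
`print(b)` → prints [4, 7, 1, 3, 4]

Answer:
[4, 7, 1, 3, 4, 951]
[4, 7, 1, 3, 4]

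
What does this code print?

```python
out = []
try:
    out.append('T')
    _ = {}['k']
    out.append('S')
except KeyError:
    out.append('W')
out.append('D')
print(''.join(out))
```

Execution trace: 'T' (try body) → 'W' (except KeyError) → 'D' (after the try/except). Output: TWD

Answer: TWD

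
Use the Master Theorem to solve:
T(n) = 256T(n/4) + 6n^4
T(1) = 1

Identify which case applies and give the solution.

a=256, b=4, f(n)=6n^4. log_4(256) = 4. Since c=4 = 4, Case 2 applies: T(n) = Θ(n^log_b(a) · log n) = O(n^4 log n).

Answer: O(n^4 log n) - Case 2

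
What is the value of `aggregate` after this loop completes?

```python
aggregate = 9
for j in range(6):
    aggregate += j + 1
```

Start at 9, add 1 to 6 = 30
`aggregate` takes the values: 9 → 10 → 12 → 15 → 19 → 24 → 30

Answer: 30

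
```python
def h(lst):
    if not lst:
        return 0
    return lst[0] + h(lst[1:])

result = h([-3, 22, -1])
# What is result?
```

(-3) + 22 + (-1) + 0 = 18

Answer: 18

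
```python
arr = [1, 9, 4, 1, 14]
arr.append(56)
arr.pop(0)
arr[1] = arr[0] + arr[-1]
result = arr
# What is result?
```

Trace:
`arr = [1, 9, 4, 1, 14]` → arr = [1, 9, 4, 1, 14]
`arr.append(56)` → arr = [1, 9, 4, 1, 14, 56]
`arr.pop(0)` → arr = [9, 4, 1, 14, 56]
`arr[1] = arr[0] + arr[-1]` → arr = [9, 65, 1, 14, 56]
`result = arr` → result = [9, 65, 1, 14, 56]
So result = [9, 65, 1, 14, 56]

Answer: [9, 65, 1, 14, 56]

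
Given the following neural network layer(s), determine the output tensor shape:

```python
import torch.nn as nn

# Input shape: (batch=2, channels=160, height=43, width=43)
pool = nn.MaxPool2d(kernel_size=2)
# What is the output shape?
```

Input: (2, 160, 43, 43) -> Output: (2, 160, 21, 21)

Answer: (2, 160, 21, 21)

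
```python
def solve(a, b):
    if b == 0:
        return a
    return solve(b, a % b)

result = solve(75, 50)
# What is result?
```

solve(75, 50) -> solve(50, 25) -> solve(25, 0) -> 25

Answer: 25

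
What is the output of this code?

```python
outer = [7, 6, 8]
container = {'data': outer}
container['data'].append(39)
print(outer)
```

Key concept: dict holds reference to list.
Step by step:
`outer = [7, 6, 8]` → outer = [7, 6, 8]
`container = {'data': outer}` → container = {'data': [7, 6, 8]}
`container['data'].append(39)` → outer = [7, 6, 8, 39]; container = {'data': [7, 6, 8, 39]}
`print(outer)` → prints [7, 6, 8, 39]

Answer: [7, 6, 8, 39]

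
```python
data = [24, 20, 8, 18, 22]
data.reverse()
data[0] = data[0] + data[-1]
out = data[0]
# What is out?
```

Trace:
`data = [24, 20, 8, 18, 22]` → data = [24, 20, 8, 18, 22]
`data.reverse()` → data = [22, 18, 8, 20, 24]
`data[0] = data[0] + data[-1]` → data = [46, 18, 8, 20, 24]
`out = data[0]` → out = 46
So out = 46

Answer: 46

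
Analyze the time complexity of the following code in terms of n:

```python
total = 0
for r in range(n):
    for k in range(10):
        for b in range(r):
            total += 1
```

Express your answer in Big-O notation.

Each loop level contributes: n × 1 × n. Multiplying the contributions gives O(n^2).

Answer: O(n^2)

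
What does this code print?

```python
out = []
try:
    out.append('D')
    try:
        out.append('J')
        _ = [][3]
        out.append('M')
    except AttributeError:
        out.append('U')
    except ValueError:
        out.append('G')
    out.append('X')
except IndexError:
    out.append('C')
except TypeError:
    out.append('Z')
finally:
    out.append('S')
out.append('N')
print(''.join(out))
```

Execution trace: 'D' (try body) → 'J' (inner try body) → 'C' (except IndexError) → 'S' (finally) → 'N' (after the try/except). Output: DJCSN

Answer: DJCSN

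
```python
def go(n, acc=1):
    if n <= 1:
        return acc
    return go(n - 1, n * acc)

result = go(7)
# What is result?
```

Accumulator trace (n, acc): (7, 1) -> (6, 7) -> (5, 42) -> (4, 210) -> (3, 840) -> (2, 2520) -> (1, 5040) -> return 5040

Answer: 5040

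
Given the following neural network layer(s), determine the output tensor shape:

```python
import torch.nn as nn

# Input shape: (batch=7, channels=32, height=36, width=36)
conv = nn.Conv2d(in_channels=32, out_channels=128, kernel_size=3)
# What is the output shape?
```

Input: (7, 32, 36, 36) -> Output: (7, 128, 34, 34)

Answer: (7, 128, 34, 34)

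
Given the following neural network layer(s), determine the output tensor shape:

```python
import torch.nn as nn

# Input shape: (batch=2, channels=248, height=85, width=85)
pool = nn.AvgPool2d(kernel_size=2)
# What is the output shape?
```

Input: (2, 248, 85, 85) -> Output: (2, 248, 42, 42)

Answer: (2, 248, 42, 42)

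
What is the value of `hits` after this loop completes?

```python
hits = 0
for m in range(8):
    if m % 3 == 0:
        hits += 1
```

Count numbers divisible by 3 in range(8)
`hits` takes the values: 0 → 1 → 2 → 3

Answer: 3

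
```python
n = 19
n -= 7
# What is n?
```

Trace:
`n = 19` → n = 19
`n -= 7` → n = 12
So n = 12

Answer: 12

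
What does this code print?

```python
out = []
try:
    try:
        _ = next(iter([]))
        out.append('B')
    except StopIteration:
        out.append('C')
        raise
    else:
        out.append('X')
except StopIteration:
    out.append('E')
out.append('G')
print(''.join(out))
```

Execution trace: 'C' (inner except StopIteration) → 'E' (outer except StopIteration) → 'G' (after the try/except). Output: CEG

Answer: CEG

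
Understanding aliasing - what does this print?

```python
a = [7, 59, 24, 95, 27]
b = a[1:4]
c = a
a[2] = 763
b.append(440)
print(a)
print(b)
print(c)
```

Key concept: slice vs alias.
Step by step:
`a = [7, 59, 24, 95, 27]` → a = [7, 59, 24, 95, 27]
`b = a[1:4]` → b = [59, 24, 95]
`c = a` → c = [7, 59, 24, 95, 27] (same object as a)
`a[2] = 763` → a = [7, 59, 763, 95, 27] (same object as c); c = [7, 59, 763, 95, 27] (same object as a)
`b.append(440)` → b = [59, 24, 95, 440]
`print(a)` → prints [7, 59, 763, 95, 27]
`print(b)` → prints [59, 24, 95, 440]
`print(c)` → prints [7, 59, 763, 95, 27]

Answer:
[7, 59, 763, 95, 27]
[59, 24, 95, 440]
[7, 59, 763, 95, 27]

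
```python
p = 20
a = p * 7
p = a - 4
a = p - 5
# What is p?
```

Trace:
`p = 20` → p = 20
`a = p * 7` → a = 140
`p = a - 4` → p = 136
`a = p - 5` → a = 131
So p = 136

Answer: 136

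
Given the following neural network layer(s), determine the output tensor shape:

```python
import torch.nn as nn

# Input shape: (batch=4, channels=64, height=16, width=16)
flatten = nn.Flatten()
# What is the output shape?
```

Input: (4, 64, 16, 16) -> Output: (4, 16384)

Answer: (4, 16384)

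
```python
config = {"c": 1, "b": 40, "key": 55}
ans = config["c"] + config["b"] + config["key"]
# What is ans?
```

Trace:
`config = {"c": 1, "b": 40, "key": 55}` → config = {'c': 1, 'b': 40, 'key': 55}
`ans = config["c"] + config["b"] + config["key"]` → ans = 96
So ans = 96

Answer: 96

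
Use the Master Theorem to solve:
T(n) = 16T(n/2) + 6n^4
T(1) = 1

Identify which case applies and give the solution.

a=16, b=2, f(n)=6n^4. log_2(16) = 4. Since c=4 = 4, Case 2 applies: T(n) = Θ(n^log_b(a) · log n) = O(n^4 log n).

Answer: O(n^4 log n) - Case 2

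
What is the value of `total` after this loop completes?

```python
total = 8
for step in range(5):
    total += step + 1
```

Start at 8, add 1 to 5 = 23
`total` takes the values: 8 → 9 → 11 → 14 → 18 → 23

Answer: 23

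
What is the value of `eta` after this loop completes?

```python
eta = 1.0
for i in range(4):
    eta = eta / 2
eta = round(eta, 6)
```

Halving LR 4 times: 1 / 2^4
`eta` takes the values: 1.0 → 0.5 → 0.25 → 0.125 → 0.0625

Answer: 0.0625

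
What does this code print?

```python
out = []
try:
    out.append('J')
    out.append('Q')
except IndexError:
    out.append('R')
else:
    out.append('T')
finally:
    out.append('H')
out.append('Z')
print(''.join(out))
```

Execution trace: 'J' (try body) → 'Q' (try body, no exception) → 'T' (else) → 'H' (finally) → 'Z' (after the try/except). Output: JQTHZ

Answer: JQTHZ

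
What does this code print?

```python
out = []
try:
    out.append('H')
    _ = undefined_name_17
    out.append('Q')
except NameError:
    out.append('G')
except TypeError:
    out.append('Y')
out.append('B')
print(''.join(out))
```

Execution trace: 'H' (try body) → 'G' (except NameError) → 'B' (after the try/except). Output: HGB

Answer: HGB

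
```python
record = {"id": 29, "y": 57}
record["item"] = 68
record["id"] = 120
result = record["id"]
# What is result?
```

Trace:
`record = {"id": 29, "y": 57}` → record = {'id': 29, 'y': 57}
`record["item"] = 68` → record = {'id': 29, 'y': 57, 'item': 68}
`record["id"] = 120` → record = {'id': 120, 'y': 57, 'item': 68}
`result = record["id"]` → result = 120
So result = 120

Answer: 120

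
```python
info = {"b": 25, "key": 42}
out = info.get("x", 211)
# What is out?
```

Trace:
`info = {"b": 25, "key": 42}` → info = {'b': 25, 'key': 42}
`out = info.get("x", 211)` → out = 211
So out = 211

Answer: 211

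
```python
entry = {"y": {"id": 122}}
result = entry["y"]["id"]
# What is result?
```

Trace:
`entry = {"y": {"id": 122}}` → entry = {'y': {'id': 122}}
`result = entry["y"]["id"]` → result = 122
So result = 122

Answer: 122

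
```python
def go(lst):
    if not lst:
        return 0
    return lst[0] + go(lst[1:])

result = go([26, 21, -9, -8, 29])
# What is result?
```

26 + 21 + (-9) + (-8) + 29 + 0 = 59

Answer: 59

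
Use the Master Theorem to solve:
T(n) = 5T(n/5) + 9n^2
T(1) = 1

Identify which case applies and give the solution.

a=5, b=5, f(n)=9n^2. log_5(5) = 1. Since c=2 > 1 and the regularity condition holds (5(n/5)^2 = (5/5^2)n^2 with 5/5^2 < 1), Case 3 applies: T(n) = Θ(f(n)) = O(n^2).

Answer: O(n^2) - Case 3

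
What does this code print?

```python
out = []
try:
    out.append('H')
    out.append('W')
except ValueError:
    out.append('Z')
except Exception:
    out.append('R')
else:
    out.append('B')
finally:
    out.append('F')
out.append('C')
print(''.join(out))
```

Execution trace: 'H' (try body) → 'W' (try body, no exception) → 'B' (else) → 'F' (finally) → 'C' (after the try/except). Output: HWBFC

Answer: HWBFC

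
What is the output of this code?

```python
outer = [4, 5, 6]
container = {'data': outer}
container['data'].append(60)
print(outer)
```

Key concept: dict holds reference to list.
Step by step:
`outer = [4, 5, 6]` → outer = [4, 5, 6]
`container = {'data': outer}` → container = {'data': [4, 5, 6]}
`container['data'].append(60)` → outer = [4, 5, 6, 60]; container = {'data': [4, 5, 6, 60]}
`print(outer)` → prints [4, 5, 6, 60]

Answer: [4, 5, 6, 60]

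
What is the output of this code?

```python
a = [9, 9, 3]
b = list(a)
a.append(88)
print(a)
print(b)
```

Key concept: list() constructor creates copy.
Step by step:
`a = [9, 9, 3]` → a = [9, 9, 3]
`b = list(a)` → b = [9, 9, 3]
`a.append(88)` → a = [9, 9, 3, 88]
`print(a)` → prints [9, 9, 3, 88]
`print(b)` → prints [9, 9, 3]

Answer:
[9, 9, 3, 88]
[9, 9, 3]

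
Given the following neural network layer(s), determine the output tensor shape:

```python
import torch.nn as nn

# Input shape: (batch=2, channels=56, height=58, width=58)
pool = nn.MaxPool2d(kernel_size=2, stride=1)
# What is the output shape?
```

Input: (2, 56, 58, 58) -> Output: (2, 56, 57, 57)

Answer: (2, 56, 57, 57)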